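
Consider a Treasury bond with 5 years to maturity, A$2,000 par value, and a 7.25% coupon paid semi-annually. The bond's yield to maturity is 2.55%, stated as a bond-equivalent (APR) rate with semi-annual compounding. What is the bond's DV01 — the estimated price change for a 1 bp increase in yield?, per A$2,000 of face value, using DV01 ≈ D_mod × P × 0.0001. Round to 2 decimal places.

A$1.05

Periodic yield y = 0.01275.
  t   CF        PV=CF/(1+0.01275)^t    t·PV
  1        72.50        71.5873        71.5873
  2        72.50        70.6860       141.3720
  3        72.50        69.7961       209.3883
  4        72.50        68.9174       275.6697
  5        72.50        68.0498       340.2489
  6        72.50        67.1931       403.1584
  7        72.50        66.3471       464.4300
  8        72.50        65.5119       524.0950
  9        72.50        64.6871       582.1840
  10    2,072.50     1,825.8791    18,258.7911
  Σ                  2,438.6549    21,270.9247
P = 2,438.6549; D_Mac = 8.72240 half-year periods = 4.36120 yrs; D_mod = 4.30629 yrs.
DV01 ≈ 4.30629 × 2,438.6549 × 0.0001 = 1.050157.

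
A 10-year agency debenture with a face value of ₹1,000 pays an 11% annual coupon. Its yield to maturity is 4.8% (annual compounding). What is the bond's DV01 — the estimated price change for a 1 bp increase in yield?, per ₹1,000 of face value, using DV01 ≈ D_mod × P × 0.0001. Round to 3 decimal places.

Periodic yield y = 0.048.
  t   CF        PV=CF/(1+0.048)^t    t·PV
  1       110.00       104.9618       104.9618
  2       110.00       100.1544       200.3088
  3       110.00        95.5672       286.7016
  4       110.00        91.1901       364.7603
  5       110.00        87.0134       435.0671
  6       110.00        83.0281       498.1685
  7       110.00        79.2253       554.5769
  8       110.00        75.5966       604.7730
  9       110.00        72.1342       649.2077
  10    1,110.00       694.5606     6,945.6061
  Σ                  1,483.4317    10,644.1319
P = 1,483.4317; D_Mac = 7.17534 yrs; D_mod = 6.84670 yrs.
DV01 ≈ 6.84670 × 1,483.4317 × 0.0001 = 1.015661.

₹1.016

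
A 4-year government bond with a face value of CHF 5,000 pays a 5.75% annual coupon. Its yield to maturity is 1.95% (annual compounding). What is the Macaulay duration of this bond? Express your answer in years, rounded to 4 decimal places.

3.7082 years

Periodic yield y = 0.0195. Discount each cash flow and weight by its year:
  t   CF        PV=CF/(1+0.0195)^t    t·PV
  1       287.50       282.0010       282.0010
  2       287.50       276.6071       553.2143
  3       287.50       271.3165       813.9494
  4     5,287.50     4,894.4225    19,577.6902
  Σ                  5,724.3471    21,226.8548
Price P = Σ PV = 5,724.3471.
Macaulay duration = Σ(t·PV) / P = 21,226.8548 / 5,724.3471 = 3.70817 years.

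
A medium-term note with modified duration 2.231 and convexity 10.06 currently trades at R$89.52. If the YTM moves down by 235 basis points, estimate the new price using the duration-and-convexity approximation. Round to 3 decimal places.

R$94.462

Duration effect: -D_mod·Δy = -2.231 × (-0.0235) = +0.0524285
Convexity effect: ½·C·(Δy)² = 0.5 × 10.06 × (-0.0235)² = +0.0027778175
ΔP/P ≈ +0.0524285 + 0.0027778175 = +0.0552063175
New price ≈ 89.52 × (1 + 0.0552063175) = 94.4620695426.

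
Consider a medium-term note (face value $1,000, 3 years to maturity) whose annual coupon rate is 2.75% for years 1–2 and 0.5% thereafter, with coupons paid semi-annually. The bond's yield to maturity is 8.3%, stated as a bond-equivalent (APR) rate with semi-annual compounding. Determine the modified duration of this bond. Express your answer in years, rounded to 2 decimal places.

2.78 years

Periodic yield y = 0.0415. First find Macaulay duration:
  t   CF        PV=CF/(1+0.0415)^t    t·PV
  1        13.75        13.2021        13.2021
  2        13.75        12.6761        25.3521
  3        13.75        12.1710        36.5129
  4        13.75        11.6860        46.7440
  5         2.50         2.0401        10.2003
  6     1,002.50       785.4684     4,712.8106
  Σ                    837.2436     4,844.8220
P = 837.2436; Macaulay duration = 4,844.8220 / 837.2436 = 5.78663 half-year periods = 2.89332 years.
Modified duration = D_Mac / (1 + y) = 2.89332 / 1.0415 = 2.77803 years.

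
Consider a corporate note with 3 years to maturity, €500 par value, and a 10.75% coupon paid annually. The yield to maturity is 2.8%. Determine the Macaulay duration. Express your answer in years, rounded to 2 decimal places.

Periodic yield y = 0.028. Discount each cash flow and weight by its year:
  t   CF        PV=CF/(1+0.028)^t    t·PV
  1        53.75        52.2860        52.2860
  2        53.75        50.8619       101.7237
  3       553.75       509.7232     1,529.1696
  Σ                    612.8710     1,683.1793
Price P = Σ PV = 612.8710.
Macaulay duration = Σ(t·PV) / P = 1,683.1793 / 612.8710 = 2.74638 years.

2.75 years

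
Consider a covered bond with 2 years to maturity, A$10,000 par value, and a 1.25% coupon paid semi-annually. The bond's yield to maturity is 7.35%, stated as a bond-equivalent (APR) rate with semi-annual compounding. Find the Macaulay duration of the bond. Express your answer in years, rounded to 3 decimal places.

1.980 years

Periodic yield y = 0.03675. Discount each cash flow and weight by its period:
  t   CF        PV=CF/(1+0.03675)^t    t·PV
  1        62.50        60.2845        60.2845
  2        62.50        58.1476       116.2952
  3        62.50        56.0864       168.2593
  4    10,062.50     8,709.8308    34,839.3231
  Σ                  8,884.3494    35,184.1622
Price P = Σ PV = 8,884.3494.
Macaulay duration = Σ(t·PV) / P = 35,184.1622 / 8,884.3494 = 3.96024 half-year periods.
In years: 3.96024 / 2 = 1.98012 years.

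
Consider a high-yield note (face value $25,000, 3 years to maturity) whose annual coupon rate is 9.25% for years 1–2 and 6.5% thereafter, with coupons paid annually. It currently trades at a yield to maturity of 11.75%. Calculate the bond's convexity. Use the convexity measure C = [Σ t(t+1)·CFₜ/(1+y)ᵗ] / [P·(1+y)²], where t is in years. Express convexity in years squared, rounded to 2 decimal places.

8.50

With y = 0.1175:
  t   CF        PV=CF/(1+0.1175)^t    t·PV        t(t+1)·PV
  1     2,312.50     2,069.3512     2,069.3512       4,138.7025
  2     2,312.50     1,851.7684     3,703.5369      11,110.6106
  3    26,625.00    19,078.6228    57,235.8683     228,943.4732
  Σ                 22,999.7424    63,008.7564     244,192.7863
P = 22,999.7424.
Convexity = Σ t(t+1)·PV / [P·(1+y)²] = 244,192.7863 / (22,999.7424 × 1.248806) = 8.50188.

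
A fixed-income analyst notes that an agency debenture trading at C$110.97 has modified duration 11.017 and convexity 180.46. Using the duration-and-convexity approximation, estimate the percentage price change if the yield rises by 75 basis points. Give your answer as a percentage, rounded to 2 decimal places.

Duration effect: -D_mod·Δy = -11.017 × (+0.0075) = -0.0826275
Convexity effect: ½·C·(Δy)² = 0.5 × 180.46 × (0.0075)² = +0.0050754375
ΔP/P ≈ -0.0826275 + 0.0050754375 = -0.0775520625
= -7.75520625%.

-7.76%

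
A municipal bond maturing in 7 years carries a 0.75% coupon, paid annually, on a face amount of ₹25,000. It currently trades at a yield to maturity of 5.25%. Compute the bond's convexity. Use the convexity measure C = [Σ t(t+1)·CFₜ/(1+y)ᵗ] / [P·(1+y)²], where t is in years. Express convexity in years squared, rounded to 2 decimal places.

With y = 0.0525:
  t   CF        PV=CF/(1+0.0525)^t    t·PV        t(t+1)·PV
  1       187.50       178.1473       178.1473         356.2945
  2       187.50       169.2611       338.5221       1,015.5664
  3       187.50       160.8181       482.4543       1,929.8173
  4       187.50       152.7963       611.1852       3,055.9261
  5       187.50       145.1746       725.8732       4,355.2391
  6       187.50       137.9331       827.5989       5,793.1922
  7    25,187.50    17,604.7690   123,233.3833     985,867.0664
  Σ                 18,548.8996   126,397.1643   1,002,373.1021
P = 18,548.8996.
Convexity = Σ t(t+1)·PV / [P·(1+y)²] = 1,002,373.1021 / (18,548.8996 × 1.107756) = 48.78284.

48.78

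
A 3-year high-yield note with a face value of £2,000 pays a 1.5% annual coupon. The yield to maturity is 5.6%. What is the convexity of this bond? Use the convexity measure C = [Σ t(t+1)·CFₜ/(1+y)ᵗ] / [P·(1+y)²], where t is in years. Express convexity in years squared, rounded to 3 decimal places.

10.536

With y = 0.056:
  t   CF        PV=CF/(1+0.056)^t    t·PV        t(t+1)·PV
  1        30.00        28.4091        28.4091          56.8182
  2        30.00        26.9025        53.8051         161.4153
  3     2,030.00     1,723.8691     5,171.6073      20,686.4291
  Σ                  1,779.1807     5,253.8215      20,904.6626
P = 1,779.1807.
Convexity = Σ t(t+1)·PV / [P·(1+y)²] = 20,904.6626 / (1,779.1807 × 1.115136) = 10.53647.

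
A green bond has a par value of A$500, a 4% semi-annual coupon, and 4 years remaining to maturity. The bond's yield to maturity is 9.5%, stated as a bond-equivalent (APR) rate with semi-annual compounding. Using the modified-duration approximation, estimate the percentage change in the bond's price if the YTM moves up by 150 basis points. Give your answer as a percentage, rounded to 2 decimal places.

Periodic yield y = 0.0475. Modified duration first:
  t   CF        PV=CF/(1+0.0475)^t    t·PV
  1        10.00         9.5465         9.5465
  2        10.00         9.1136        18.2273
  3        10.00         8.7004        26.1011
  4        10.00         8.3058        33.2234
  5        10.00         7.9292        39.6460
  6        10.00         7.5697        45.4179
  7        10.00         7.2264        50.5848
  8       510.00       351.8341     2,814.6728
  Σ                    410.2258     3,037.4198
P = 410.2258; D_Mac = 7.40426 half-year periods = 3.70213 yrs; D_mod = 3.70213/(1+0.0475) = 3.53425 yrs.
ΔP/P ≈ -D_mod · Δy = -3.53425 × (+0.015) = -0.053014 = -5.3014%.

-5.30%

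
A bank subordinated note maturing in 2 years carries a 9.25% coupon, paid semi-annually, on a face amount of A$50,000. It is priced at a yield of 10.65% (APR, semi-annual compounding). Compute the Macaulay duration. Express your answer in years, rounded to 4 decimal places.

Periodic yield y = 0.05325. Discount each cash flow and weight by its period:
  t   CF        PV=CF/(1+0.05325)^t    t·PV
  1     2,312.50     2,195.5851     2,195.5851
  2     2,312.50     2,084.5811     4,169.1623
  3     2,312.50     1,979.1893     5,937.5679
  4    52,312.50    42,508.8743   170,035.4971
  Σ                 48,768.2298   182,337.8125
Price P = Σ PV = 48,768.2298.
Macaulay duration = Σ(t·PV) / P = 182,337.8125 / 48,768.2298 = 3.73886 half-year periods.
In years: 3.73886 / 2 = 1.86943 years.

1.8694 years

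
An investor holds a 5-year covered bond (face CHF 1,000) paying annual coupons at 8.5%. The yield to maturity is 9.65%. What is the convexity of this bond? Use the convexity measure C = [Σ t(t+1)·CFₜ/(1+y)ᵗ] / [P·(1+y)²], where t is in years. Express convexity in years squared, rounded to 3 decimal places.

With y = 0.0965:
  t   CF        PV=CF/(1+0.0965)^t    t·PV        t(t+1)·PV
  1        85.00        77.5194        77.5194         155.0388
  2        85.00        70.6971       141.3942         424.1827
  3        85.00        64.4752       193.4257         773.7030
  4        85.00        58.8010       235.2038       1,176.0191
  5     1,085.00       684.5207     3,422.6033      20,535.6197
  Σ                    956.0133     4,070.1464      23,064.5632
P = 956.0133.
Convexity = Σ t(t+1)·PV / [P·(1+y)²] = 23,064.5632 / (956.0133 × 1.202312) = 20.06615.

20.066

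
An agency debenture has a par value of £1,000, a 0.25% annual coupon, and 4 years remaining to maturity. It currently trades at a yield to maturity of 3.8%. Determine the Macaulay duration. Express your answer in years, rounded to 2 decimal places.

3.98 years

Periodic yield y = 0.038. Discount each cash flow and weight by its year:
  t   CF        PV=CF/(1+0.038)^t    t·PV
  1         2.50         2.4085         2.4085
  2         2.50         2.3203         4.6406
  3         2.50         2.2354         6.7061
  4     1,002.50       863.5649     3,454.2595
  Σ                    870.5290     3,468.0147
Price P = Σ PV = 870.5290.
Macaulay duration = Σ(t·PV) / P = 3,468.0147 / 870.5290 = 3.98380 years.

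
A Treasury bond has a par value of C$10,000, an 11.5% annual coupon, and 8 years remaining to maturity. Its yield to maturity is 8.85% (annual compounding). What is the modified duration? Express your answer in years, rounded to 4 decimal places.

Periodic yield y = 0.0885. First find Macaulay duration:
  t   CF        PV=CF/(1+0.0885)^t    t·PV
  1     1,150.00     1,056.4998     1,056.4998
  2     1,150.00       970.6015     1,941.2031
  3     1,150.00       891.6872     2,675.0616
  4     1,150.00       819.1890     3,276.7560
  5     1,150.00       752.5852     3,762.9260
  6     1,150.00       691.3966     4,148.3796
  7     1,150.00       635.1829     4,446.2804
  8    11,150.00     5,657.7975    45,262.3801
  Σ                 11,474.9397    66,569.4865
P = 11,474.9397; Macaulay duration = 66,569.4865 / 11,474.9397 = 5.80129 years.
Modified duration = D_Mac / (1 + y) = 5.80129 / 1.0885 = 5.32962 years.

5.3296 years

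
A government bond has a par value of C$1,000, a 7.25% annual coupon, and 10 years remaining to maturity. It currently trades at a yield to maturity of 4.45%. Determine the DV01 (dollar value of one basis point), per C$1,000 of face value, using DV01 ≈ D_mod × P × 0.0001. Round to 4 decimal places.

Periodic yield y = 0.0445.
  t   CF        PV=CF/(1+0.0445)^t    t·PV
  1        72.50        69.4112        69.4112
  2        72.50        66.4540       132.9080
  3        72.50        63.6228       190.8684
  4        72.50        60.9122       243.6488
  5        72.50        58.3171       291.5854
  6        72.50        55.8325       334.9952
  7        72.50        53.4538       374.1769
  8        72.50        51.1765       409.4119
  9        72.50        48.9962       440.9654
  10    1,072.50       693.9255     6,939.2552
  Σ                  1,222.1018     9,427.2263
P = 1,222.1018; D_Mac = 7.71395 yrs; D_mod = 7.38530 yrs.
DV01 ≈ 7.38530 × 1,222.1018 × 0.0001 = 0.902559.

C$0.9026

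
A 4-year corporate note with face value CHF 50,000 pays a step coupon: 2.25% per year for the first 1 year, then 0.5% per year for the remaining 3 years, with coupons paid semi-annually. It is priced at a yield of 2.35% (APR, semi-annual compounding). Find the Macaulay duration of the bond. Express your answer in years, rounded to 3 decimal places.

3.905 years

Periodic yield y = 0.01175. Discount each cash flow and weight by its period:
  t   CF        PV=CF/(1+0.01175)^t    t·PV
  1       562.50       555.9674       555.9674
  2       562.50       549.5106     1,099.0213
  3       125.00       120.6953       362.0859
  4       125.00       119.2936       477.1744
  5       125.00       117.9082       589.5409
  6       125.00       116.5389       699.2331
  7       125.00       115.1854       806.2980
  8    50,125.00    45,652.9327   365,223.4613
  Σ                 47,348.0321   369,812.7823
Price P = Σ PV = 47,348.0321.
Macaulay duration = Σ(t·PV) / P = 369,812.7823 / 47,348.0321 = 7.81052 half-year periods.
In years: 7.81052 / 2 = 3.90526 years.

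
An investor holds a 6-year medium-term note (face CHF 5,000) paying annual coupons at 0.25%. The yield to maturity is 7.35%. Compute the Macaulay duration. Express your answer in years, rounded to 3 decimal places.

Periodic yield y = 0.0735. Discount each cash flow and weight by its year:
  t   CF        PV=CF/(1+0.0735)^t    t·PV
  1        12.50        11.6442        11.6442
  2        12.50        10.8469        21.6938
  3        12.50        10.1042        30.3127
  4        12.50         9.4124        37.6497
  5        12.50         8.7680        43.8399
  6     5,012.50     3,275.2322    19,651.3931
  Σ                  3,326.0079    19,796.5335
Price P = Σ PV = 3,326.0079.
Macaulay duration = Σ(t·PV) / P = 19,796.5335 / 3,326.0079 = 5.95204 years.

5.952 years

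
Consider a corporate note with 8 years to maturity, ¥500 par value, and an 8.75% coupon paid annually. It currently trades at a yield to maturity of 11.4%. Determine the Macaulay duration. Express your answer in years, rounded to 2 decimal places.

5.92 years

Periodic yield y = 0.114. Discount each cash flow and weight by its year:
  t   CF        PV=CF/(1+0.114)^t    t·PV
  1        43.75        39.2729        39.2729
  2        43.75        35.2539        70.5079
  3        43.75        31.6463        94.9388
  4        43.75        28.4078       113.6311
  5        43.75        25.5007       127.5035
  6        43.75        22.8911       137.3467
  7        43.75        20.5486       143.8400
  8       543.75       229.2544     1,834.0355
  Σ                    432.7757     2,561.0764
Price P = Σ PV = 432.7757.
Macaulay duration = Σ(t·PV) / P = 2,561.0764 / 432.7757 = 5.91779 years.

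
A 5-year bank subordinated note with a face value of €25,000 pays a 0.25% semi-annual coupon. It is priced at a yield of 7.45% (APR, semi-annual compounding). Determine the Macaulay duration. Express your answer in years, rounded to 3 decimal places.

4.965 years

Periodic yield y = 0.03725. Discount each cash flow and weight by its period:
  t   CF        PV=CF/(1+0.03725)^t    t·PV
  1        31.25        30.1277        30.1277
  2        31.25        29.0458        58.0916
  3        31.25        28.0027        84.0081
  4        31.25        26.9970       107.9882
  5        31.25        26.0275       130.1376
  6        31.25        25.0928       150.5569
  7        31.25        24.1917       169.3417
  8        31.25        23.3229       186.5832
  9        31.25        22.4853       202.3679
  10   25,031.25    17,363.9331   173,639.3305
  Σ                 17,599.2265   174,758.5333
Price P = Σ PV = 17,599.2265.
Macaulay duration = Σ(t·PV) / P = 174,758.5333 / 17,599.2265 = 9.92990 half-year periods.
In years: 9.92990 / 2 = 4.96495 years.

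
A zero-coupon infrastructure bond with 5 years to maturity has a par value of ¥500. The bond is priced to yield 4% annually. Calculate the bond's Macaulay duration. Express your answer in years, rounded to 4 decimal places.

5.0000 years

A zero-coupon bond has a single cash flow at maturity, so its Macaulay duration equals its maturity: 5 years.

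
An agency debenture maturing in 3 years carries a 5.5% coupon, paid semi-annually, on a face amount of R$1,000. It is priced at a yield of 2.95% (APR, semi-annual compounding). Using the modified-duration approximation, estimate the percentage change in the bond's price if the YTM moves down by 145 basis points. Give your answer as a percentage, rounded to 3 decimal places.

+4.021%

Periodic yield y = 0.01475. Modified duration first:
  t   CF        PV=CF/(1+0.01475)^t    t·PV
  1        27.50        27.1003        27.1003
  2        27.50        26.7064        53.4127
  3        27.50        26.3182        78.9545
  4        27.50        25.9356       103.7424
  5        27.50        25.5586       127.7931
  6     1,027.50       941.0820     5,646.4920
  Σ                  1,072.7010     6,037.4950
P = 1,072.7010; D_Mac = 5.62831 half-year periods = 2.81416 yrs; D_mod = 2.81416/(1+0.01475) = 2.77325 yrs.
ΔP/P ≈ -D_mod · Δy = -2.77325 × (-0.0145) = +0.040212 = +4.0212%.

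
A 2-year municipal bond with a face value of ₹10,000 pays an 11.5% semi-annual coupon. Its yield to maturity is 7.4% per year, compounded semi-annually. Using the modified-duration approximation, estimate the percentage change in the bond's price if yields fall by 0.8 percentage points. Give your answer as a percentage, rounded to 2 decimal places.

+1.43%

Periodic yield y = 0.037. Modified duration first:
  t   CF        PV=CF/(1+0.037)^t    t·PV
  1       575.00       554.4841       554.4841
  2       575.00       534.7002     1,069.4004
  3       575.00       515.6222     1,546.8665
  4    10,575.00     9,144.6134    36,578.4537
  Σ                 10,749.4198    39,749.2046
P = 10,749.4198; D_Mac = 3.69780 half-year periods = 1.84890 yrs; D_mod = 1.84890/(1+0.037) = 1.78293 yrs.
ΔP/P ≈ -D_mod · Δy = -1.78293 × (-0.008) = +0.014263 = +1.4263%.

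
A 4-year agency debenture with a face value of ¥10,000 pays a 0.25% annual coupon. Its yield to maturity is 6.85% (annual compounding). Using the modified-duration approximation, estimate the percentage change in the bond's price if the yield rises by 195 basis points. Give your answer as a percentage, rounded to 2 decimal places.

-7.27%

Periodic yield y = 0.0685. Modified duration first:
  t   CF        PV=CF/(1+0.0685)^t    t·PV
  1        25.00        23.3973        23.3973
  2        25.00        21.8973        43.7946
  3        25.00        20.4935        61.4805
  4    10,025.00     7,691.0613    30,764.2454
  Σ                  7,756.8495    30,892.9178
P = 7,756.8495; D_Mac = 3.98266 yrs; D_mod = 3.98266/(1+0.0685) = 3.72734 yrs.
ΔP/P ≈ -D_mod · Δy = -3.72734 × (+0.0195) = -0.072683 = -7.2683%.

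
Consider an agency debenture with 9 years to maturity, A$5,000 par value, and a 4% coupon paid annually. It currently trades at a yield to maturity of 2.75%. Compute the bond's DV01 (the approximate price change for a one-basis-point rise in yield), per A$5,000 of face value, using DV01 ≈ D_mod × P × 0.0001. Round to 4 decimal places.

Periodic yield y = 0.0275.
  t   CF        PV=CF/(1+0.0275)^t    t·PV
  1       200.00       194.6472       194.6472
  2       200.00       189.4377       378.8753
  3       200.00       184.3676       553.1027
  4       200.00       179.4331       717.7326
  5       200.00       174.6308       873.1540
  6       200.00       169.9570     1,019.7419
  7       200.00       165.4083     1,157.8578
  8       200.00       160.9813     1,287.8502
  9     5,200.00     4,073.4920    36,661.4281
  Σ                  5,492.3549    42,844.3897
P = 5,492.3549; D_Mac = 7.80073 yrs; D_mod = 7.59195 yrs.
DV01 ≈ 7.59195 × 5,492.3549 × 0.0001 = 4.169770.

A$4.1698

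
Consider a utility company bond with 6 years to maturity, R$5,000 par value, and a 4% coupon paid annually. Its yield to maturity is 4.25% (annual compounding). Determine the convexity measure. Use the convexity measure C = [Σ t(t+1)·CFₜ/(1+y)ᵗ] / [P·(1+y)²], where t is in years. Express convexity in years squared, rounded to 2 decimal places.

With y = 0.0425:
  t   CF        PV=CF/(1+0.0425)^t    t·PV        t(t+1)·PV
  1       200.00       191.8465       191.8465         383.6930
  2       200.00       184.0254       368.0509       1,104.1526
  3       200.00       176.5232       529.5696       2,118.2785
  4       200.00       169.3268       677.3073       3,386.5363
  5       200.00       162.4238       812.1190       4,872.7141
  6     5,200.00     4,050.8575    24,305.1448     170,136.0134
  Σ                  4,935.0033    26,884.0381     182,001.3879
P = 4,935.0033.
Convexity = Σ t(t+1)·PV / [P·(1+y)²] = 182,001.3879 / (4,935.0033 × 1.086806) = 33.93401.

33.93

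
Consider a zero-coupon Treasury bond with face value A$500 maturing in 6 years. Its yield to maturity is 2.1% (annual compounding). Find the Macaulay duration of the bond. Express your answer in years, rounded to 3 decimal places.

6.000 years

A zero-coupon bond has a single cash flow at maturity, so its Macaulay duration equals its maturity: 6 years.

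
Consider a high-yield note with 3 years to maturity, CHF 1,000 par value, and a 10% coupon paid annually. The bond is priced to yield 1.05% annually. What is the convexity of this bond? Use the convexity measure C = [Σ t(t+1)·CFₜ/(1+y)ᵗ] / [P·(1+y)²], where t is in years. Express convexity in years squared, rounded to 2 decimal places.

With y = 0.0105:
  t   CF        PV=CF/(1+0.0105)^t    t·PV        t(t+1)·PV
  1       100.00        98.9609        98.9609         197.9218
  2       100.00        97.9326       195.8652         587.5957
  3     1,100.00     1,066.0651     3,198.1953      12,792.7814
  Σ                  1,262.9586     3,493.0215      13,578.2989
P = 1,262.9586.
Convexity = Σ t(t+1)·PV / [P·(1+y)²] = 13,578.2989 / (1,262.9586 × 1.021110) = 10.52891.

10.53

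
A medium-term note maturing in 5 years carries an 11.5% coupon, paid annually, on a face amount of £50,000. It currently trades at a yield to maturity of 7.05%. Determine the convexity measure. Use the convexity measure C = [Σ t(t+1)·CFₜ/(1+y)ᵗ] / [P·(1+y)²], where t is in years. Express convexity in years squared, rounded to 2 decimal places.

With y = 0.0705:
  t   CF        PV=CF/(1+0.0705)^t    t·PV        t(t+1)·PV
  1     5,750.00     5,371.3218     5,371.3218      10,742.6436
  2     5,750.00     5,017.5823    10,035.1645      30,105.4936
  3     5,750.00     4,687.1390    14,061.4169      56,245.6676
  4     5,750.00     4,378.4577    17,513.8308      87,569.1540
  5    55,750.00    39,656.2381   198,281.1906   1,189,687.1433
  Σ                 59,110.7388   245,262.9246   1,374,350.1021
P = 59,110.7388.
Convexity = Σ t(t+1)·PV / [P·(1+y)²] = 1,374,350.1021 / (59,110.7388 × 1.145970) = 20.28886.

20.29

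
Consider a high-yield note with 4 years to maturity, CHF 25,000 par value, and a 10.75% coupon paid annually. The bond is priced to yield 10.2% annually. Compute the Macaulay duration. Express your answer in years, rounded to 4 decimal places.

Periodic yield y = 0.102. Discount each cash flow and weight by its year:
  t   CF        PV=CF/(1+0.102)^t    t·PV
  1     2,687.50     2,438.7477     2,438.7477
  2     2,687.50     2,213.0197     4,426.0394
  3     2,687.50     2,008.1849     6,024.5546
  4    27,687.50    18,774.0239    75,096.0954
  Σ                 25,433.9762    87,985.4372
Price P = Σ PV = 25,433.9762.
Macaulay duration = Σ(t·PV) / P = 87,985.4372 / 25,433.9762 = 3.45937 years.

3.4594 years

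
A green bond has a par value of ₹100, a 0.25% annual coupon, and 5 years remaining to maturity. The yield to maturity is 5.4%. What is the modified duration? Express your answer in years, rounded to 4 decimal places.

Periodic yield y = 0.054. First find Macaulay duration:
  t   CF        PV=CF/(1+0.054)^t    t·PV
  1         0.25         0.2372         0.2372
  2         0.25         0.2250         0.4501
  3         0.25         0.2135         0.6405
  4         0.25         0.2026         0.8103
  5       100.25        77.0693       385.3464
  Σ                     77.9476       387.4845
P = 77.9476; Macaulay duration = 387.4845 / 77.9476 = 4.97109 years.
Modified duration = D_Mac / (1 + y) = 4.97109 / 1.054 = 4.71640 years.

4.7164 years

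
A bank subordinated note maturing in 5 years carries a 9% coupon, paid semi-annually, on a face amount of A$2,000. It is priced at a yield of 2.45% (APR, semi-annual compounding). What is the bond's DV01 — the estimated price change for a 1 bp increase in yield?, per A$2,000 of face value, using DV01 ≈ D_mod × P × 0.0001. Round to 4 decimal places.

Periodic yield y = 0.01225.
  t   CF        PV=CF/(1+0.01225)^t    t·PV
  1        90.00        88.9108        88.9108
  2        90.00        87.8349       175.6697
  3        90.00        86.7719       260.3157
  4        90.00        85.7218       342.8873
  5        90.00        84.6844       423.4222
  6        90.00        83.6596       501.9576
  7        90.00        82.6472       578.5302
  8        90.00        81.6470       653.1760
  9        90.00        80.6589       725.9303
  10    2,090.00     1,850.4120    18,504.1198
  Σ                  2,612.9485    22,254.9197
P = 2,612.9485; D_Mac = 8.51717 half-year periods = 4.25858 yrs; D_mod = 4.20705 yrs.
DV01 ≈ 4.20705 × 2,612.9485 × 0.0001 = 1.099280.

A$1.0993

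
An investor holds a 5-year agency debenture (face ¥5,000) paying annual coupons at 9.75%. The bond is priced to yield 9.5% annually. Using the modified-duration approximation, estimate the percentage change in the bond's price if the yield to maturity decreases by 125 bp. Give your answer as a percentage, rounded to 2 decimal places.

+4.78%

Periodic yield y = 0.095. Modified duration first:
  t   CF        PV=CF/(1+0.095)^t    t·PV
  1       487.50       445.2055       445.2055
  2       487.50       406.5803       813.1607
  3       487.50       371.3063     1,113.9188
  4       487.50       339.0925     1,356.3699
  5     5,487.50     3,485.8118    17,429.0591
  Σ                  5,047.9964    21,157.7139
P = 5,047.9964; D_Mac = 4.19131 yrs; D_mod = 4.19131/(1+0.095) = 3.82768 yrs.
ΔP/P ≈ -D_mod · Δy = -3.82768 × (-0.0125) = +0.047846 = +4.7846%.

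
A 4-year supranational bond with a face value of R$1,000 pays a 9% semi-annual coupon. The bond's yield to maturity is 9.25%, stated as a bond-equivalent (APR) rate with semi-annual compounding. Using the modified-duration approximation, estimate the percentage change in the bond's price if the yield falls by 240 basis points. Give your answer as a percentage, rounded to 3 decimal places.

+7.899%

Periodic yield y = 0.04625. Modified duration first:
  t   CF        PV=CF/(1+0.04625)^t    t·PV
  1        45.00        43.0108        43.0108
  2        45.00        41.1094        82.2189
  3        45.00        39.2922       117.8765
  4        45.00        37.5552       150.2210
  5        45.00        35.8951       179.4755
  6        45.00        34.3083       205.8500
  7        45.00        32.7917       229.5421
  8     1,045.00       727.8343     5,822.6745
  Σ                    991.7971     6,830.8692
P = 991.7971; D_Mac = 6.88737 half-year periods = 3.44368 yrs; D_mod = 3.44368/(1+0.04625) = 3.29145 yrs.
ΔP/P ≈ -D_mod · Δy = -3.29145 × (-0.024) = +0.078995 = +7.8995%.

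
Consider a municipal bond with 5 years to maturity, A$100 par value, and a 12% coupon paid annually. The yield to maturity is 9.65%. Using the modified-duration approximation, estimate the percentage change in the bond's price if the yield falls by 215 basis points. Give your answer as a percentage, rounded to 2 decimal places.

+8.00%

Periodic yield y = 0.0965. Modified duration first:
  t   CF        PV=CF/(1+0.0965)^t    t·PV
  1        12.00        10.9439        10.9439
  2        12.00         9.9808        19.9615
  3        12.00         9.1024        27.3072
  4        12.00         8.3013        33.2052
  5       112.00        70.6602       353.3010
  Σ                    108.9886       444.7188
P = 108.9886; D_Mac = 4.08042 yrs; D_mod = 4.08042/(1+0.0965) = 3.72131 yrs.
ΔP/P ≈ -D_mod · Δy = -3.72131 × (-0.0215) = +0.080008 = +8.0008%.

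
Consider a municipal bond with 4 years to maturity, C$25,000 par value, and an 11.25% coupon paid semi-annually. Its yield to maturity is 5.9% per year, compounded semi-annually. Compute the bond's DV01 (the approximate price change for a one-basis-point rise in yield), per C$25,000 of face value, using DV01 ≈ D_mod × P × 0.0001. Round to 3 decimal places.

Periodic yield y = 0.0295.
  t   CF        PV=CF/(1+0.0295)^t    t·PV
  1     1,406.25     1,365.9543     1,365.9543
  2     1,406.25     1,326.8134     2,653.6267
  3     1,406.25     1,288.7939     3,866.3818
  4     1,406.25     1,251.8639     5,007.4558
  5     1,406.25     1,215.9922     6,079.9609
  6     1,406.25     1,181.1483     7,086.8898
  7     1,406.25     1,147.3029     8,031.1201
  8    26,406.25    20,926.4675   167,411.7399
  Σ                 29,704.3364   201,503.1293
P = 29,704.3364; D_Mac = 6.78363 half-year periods = 3.39181 yrs; D_mod = 3.29462 yrs.
DV01 ≈ 3.29462 × 29,704.3364 × 0.0001 = 9.786456.

C$9.786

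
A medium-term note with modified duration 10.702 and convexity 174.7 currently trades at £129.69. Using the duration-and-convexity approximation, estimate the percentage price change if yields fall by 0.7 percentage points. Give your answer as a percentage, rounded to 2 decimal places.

+7.92%

Duration effect: -D_mod·Δy = -10.702 × (-0.007) = +0.074914
Convexity effect: ½·C·(Δy)² = 0.5 × 174.7 × (-0.007)² = +0.00428015
ΔP/P ≈ +0.074914 + 0.00428015 = +0.07919415
= +7.919415%.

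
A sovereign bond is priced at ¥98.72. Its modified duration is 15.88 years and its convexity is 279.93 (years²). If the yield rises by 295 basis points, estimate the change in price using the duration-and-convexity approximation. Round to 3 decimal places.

-¥34.222

Duration effect: -D_mod·Δy = -15.88 × (+0.0295) = -0.468460
Convexity effect: ½·C·(Δy)² = 0.5 × 279.93 × (0.0295)² = +0.12180454125
ΔP/P ≈ -0.468460 + 0.12180454125 = -0.34665545875
ΔP ≈ 98.72 × (-0.34665545875) = -34.2218268878.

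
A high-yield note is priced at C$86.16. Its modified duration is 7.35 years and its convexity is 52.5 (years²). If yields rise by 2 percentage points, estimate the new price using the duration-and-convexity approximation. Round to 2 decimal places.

Duration effect: -D_mod·Δy = -7.35 × (+0.02) = -0.147000
Convexity effect: ½·C·(Δy)² = 0.5 × 52.5 × (0.02)² = +0.0105000
ΔP/P ≈ -0.147000 + 0.0105000 = -0.136500
New price ≈ 86.16 × (1 - 0.136500) = 74.39916.

C$74.40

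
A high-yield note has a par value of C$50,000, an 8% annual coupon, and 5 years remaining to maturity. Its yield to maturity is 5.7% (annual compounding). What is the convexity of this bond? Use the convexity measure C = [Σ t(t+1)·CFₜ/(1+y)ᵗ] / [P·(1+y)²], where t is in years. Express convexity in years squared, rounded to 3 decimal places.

With y = 0.057:
  t   CF        PV=CF/(1+0.057)^t    t·PV        t(t+1)·PV
  1     4,000.00     3,784.2952     3,784.2952       7,568.5904
  2     4,000.00     3,580.2225     7,160.4450      21,481.3350
  3     4,000.00     3,387.1547    10,161.4640      40,645.8561
  4     4,000.00     3,204.4983    12,817.9931      64,089.9655
  5    54,000.00    40,927.8398   204,639.1992   1,227,835.1951
  Σ                 54,884.0105   238,563.3965   1,361,620.9421
P = 54,884.0105.
Convexity = Σ t(t+1)·PV / [P·(1+y)²] = 1,361,620.9421 / (54,884.0105 × 1.117249) = 22.20549.

22.205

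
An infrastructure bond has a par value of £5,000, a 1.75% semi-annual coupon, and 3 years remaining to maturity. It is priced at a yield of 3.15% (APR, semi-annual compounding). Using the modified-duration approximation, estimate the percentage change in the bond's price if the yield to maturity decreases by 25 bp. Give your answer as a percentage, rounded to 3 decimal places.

Periodic yield y = 0.01575. Modified duration first:
  t   CF        PV=CF/(1+0.01575)^t    t·PV
  1        43.75        43.0716        43.0716
  2        43.75        42.4038        84.8075
  3        43.75        41.7463       125.2388
  4        43.75        41.0990       164.3958
  5        43.75        40.4617       202.3084
  6     5,043.75     4,592.3245    27,553.9469
  Σ                  4,801.1067    28,173.7690
P = 4,801.1067; D_Mac = 5.86818 half-year periods = 2.93409 yrs; D_mod = 2.93409/(1+0.01575) = 2.88860 yrs.
ΔP/P ≈ -D_mod · Δy = -2.88860 × (-0.0025) = +0.007221 = +0.7221%.

+0.722%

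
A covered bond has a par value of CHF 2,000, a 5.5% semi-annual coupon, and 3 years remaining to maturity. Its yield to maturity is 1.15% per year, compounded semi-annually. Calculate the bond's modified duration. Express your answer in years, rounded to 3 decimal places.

2.803 years

Periodic yield y = 0.00575. First find Macaulay duration:
  t   CF        PV=CF/(1+0.00575)^t    t·PV
  1        55.00        54.6856        54.6856
  2        55.00        54.3729       108.7458
  3        55.00        54.0621       162.1862
  4        55.00        53.7530       215.0119
  5        55.00        53.4457       267.2283
  6     2,055.00     1,985.5077    11,913.0463
  Σ                  2,255.8269    12,720.9041
P = 2,255.8269; Macaulay duration = 12,720.9041 / 2,255.8269 = 5.63913 half-year periods = 2.81957 years.
Modified duration = D_Mac / (1 + y) = 2.81957 / 1.00575 = 2.80345 years.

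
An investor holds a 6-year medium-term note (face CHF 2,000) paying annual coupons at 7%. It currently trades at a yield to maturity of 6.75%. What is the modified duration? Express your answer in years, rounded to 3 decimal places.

4.783 years

Periodic yield y = 0.0675. First find Macaulay duration:
  t   CF        PV=CF/(1+0.0675)^t    t·PV
  1       140.00       131.1475       131.1475
  2       140.00       122.8548       245.7097
  3       140.00       115.0865       345.2595
  4       140.00       107.8094       431.2375
  5       140.00       100.9924       504.9619
  6     2,140.00     1,446.1271     8,676.7627
  Σ                  2,024.0178    10,335.0788
P = 2,024.0178; Macaulay duration = 10,335.0788 / 2,024.0178 = 5.10622 years.
Modified duration = D_Mac / (1 + y) = 5.10622 / 1.0675 = 4.78334 years.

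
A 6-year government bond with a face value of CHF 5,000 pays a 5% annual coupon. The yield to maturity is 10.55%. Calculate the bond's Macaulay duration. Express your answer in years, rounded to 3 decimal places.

5.215 years

Periodic yield y = 0.1055. Discount each cash flow and weight by its year:
  t   CF        PV=CF/(1+0.1055)^t    t·PV
  1       250.00       226.1420       226.1420
  2       250.00       204.5608       409.1217
  3       250.00       185.0392       555.1176
  4       250.00       167.3806       669.5222
  5       250.00       151.4071       757.0356
  6     5,250.00     2,876.1188    17,256.7128
  Σ                  3,810.6486    19,873.6520
Price P = Σ PV = 3,810.6486.
Macaulay duration = Σ(t·PV) / P = 19,873.6520 / 3,810.6486 = 5.21529 years.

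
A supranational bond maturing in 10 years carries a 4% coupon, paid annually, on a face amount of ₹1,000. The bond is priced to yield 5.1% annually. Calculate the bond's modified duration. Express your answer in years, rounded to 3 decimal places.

7.947 years

Periodic yield y = 0.051. First find Macaulay duration:
  t   CF        PV=CF/(1+0.051)^t    t·PV
  1        40.00        38.0590        38.0590
  2        40.00        36.2122        72.4243
  3        40.00        34.4550       103.3649
  4        40.00        32.7830       131.1321
  5        40.00        31.1922       155.9611
  6        40.00        29.6786       178.0717
  7        40.00        28.2385       197.6692
  8        40.00        26.8682       214.9454
  9        40.00        25.5644       230.0796
  10    1,040.00       632.4208     6,324.2085
  Σ                    915.4719     7,645.9159
P = 915.4719; Macaulay duration = 7,645.9159 / 915.4719 = 8.35188 years.
Modified duration = D_Mac / (1 + y) = 8.35188 / 1.051 = 7.94661 years.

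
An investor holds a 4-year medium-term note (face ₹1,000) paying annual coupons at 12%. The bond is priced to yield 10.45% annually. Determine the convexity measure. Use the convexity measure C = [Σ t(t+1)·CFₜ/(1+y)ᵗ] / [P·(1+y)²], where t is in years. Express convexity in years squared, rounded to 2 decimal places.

13.23

With y = 0.1045:
  t   CF        PV=CF/(1+0.1045)^t    t·PV        t(t+1)·PV
  1       120.00       108.6464       108.6464         217.2929
  2       120.00        98.3671       196.7342         590.2025
  3       120.00        89.0603       267.1809       1,068.7234
  4     1,120.00       752.5843     3,010.3371      15,051.6856
  Σ                  1,048.6581     3,582.8986      16,927.9044
P = 1,048.6581.
Convexity = Σ t(t+1)·PV / [P·(1+y)²] = 16,927.9044 / (1,048.6581 × 1.219920) = 13.23238.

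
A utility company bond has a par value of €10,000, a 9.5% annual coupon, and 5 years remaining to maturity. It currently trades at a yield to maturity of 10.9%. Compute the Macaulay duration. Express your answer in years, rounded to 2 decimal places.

4.18 years

Periodic yield y = 0.109. Discount each cash flow and weight by its year:
  t   CF        PV=CF/(1+0.109)^t    t·PV
  1       950.00       856.6276       856.6276
  2       950.00       772.4325     1,544.8649
  3       950.00       696.5126     2,089.5377
  4       950.00       628.0546     2,512.2185
  5    10,950.00     6,527.6429    32,638.2145
  Σ                  9,481.2702    39,641.4633
Price P = Σ PV = 9,481.2702.
Macaulay duration = Σ(t·PV) / P = 39,641.4633 / 9,481.2702 = 4.18103 years.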